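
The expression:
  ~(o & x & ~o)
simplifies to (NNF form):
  True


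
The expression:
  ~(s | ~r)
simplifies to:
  r & ~s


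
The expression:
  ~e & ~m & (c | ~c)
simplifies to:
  ~e & ~m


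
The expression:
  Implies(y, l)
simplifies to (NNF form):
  l | ~y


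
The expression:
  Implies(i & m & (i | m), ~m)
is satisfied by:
  {m: False, i: False}
  {i: True, m: False}
  {m: True, i: False}


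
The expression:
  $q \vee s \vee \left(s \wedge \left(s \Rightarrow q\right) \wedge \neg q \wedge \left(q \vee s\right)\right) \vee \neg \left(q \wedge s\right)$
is always true.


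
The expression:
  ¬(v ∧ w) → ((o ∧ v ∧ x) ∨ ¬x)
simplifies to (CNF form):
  (v ∨ ¬x) ∧ (o ∨ v ∨ ¬x) ∧ (o ∨ w ∨ ¬x) ∧ (v ∨ w ∨ ¬x)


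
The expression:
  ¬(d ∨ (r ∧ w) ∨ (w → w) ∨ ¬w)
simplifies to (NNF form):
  False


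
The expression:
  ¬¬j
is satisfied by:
  {j: True}


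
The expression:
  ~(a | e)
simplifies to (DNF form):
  ~a & ~e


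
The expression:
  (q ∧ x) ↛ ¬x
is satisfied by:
  {x: True, q: True}


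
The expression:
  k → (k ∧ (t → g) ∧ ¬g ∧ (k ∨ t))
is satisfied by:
  {t: False, k: False, g: False}
  {g: True, t: False, k: False}
  {t: True, g: False, k: False}
  {g: True, t: True, k: False}
  {k: True, g: False, t: False}


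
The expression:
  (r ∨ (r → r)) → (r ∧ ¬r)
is never true.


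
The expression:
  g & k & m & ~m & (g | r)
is never true.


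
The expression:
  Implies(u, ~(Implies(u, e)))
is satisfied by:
  {u: False, e: False}
  {e: True, u: False}
  {u: True, e: False}


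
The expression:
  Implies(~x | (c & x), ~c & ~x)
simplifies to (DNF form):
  ~c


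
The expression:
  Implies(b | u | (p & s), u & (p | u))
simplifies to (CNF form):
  (u | ~b) & (u | ~b | ~p) & (u | ~b | ~s) & (u | ~p | ~s)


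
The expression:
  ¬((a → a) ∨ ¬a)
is never true.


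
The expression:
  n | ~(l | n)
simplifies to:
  n | ~l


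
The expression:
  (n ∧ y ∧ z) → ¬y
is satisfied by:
  {z: False, n: False, y: False}
  {y: True, z: False, n: False}
  {n: True, z: False, y: False}
  {y: True, n: True, z: False}
  {z: True, y: False, n: False}
  {y: True, z: True, n: False}
  {n: True, z: True, y: False}


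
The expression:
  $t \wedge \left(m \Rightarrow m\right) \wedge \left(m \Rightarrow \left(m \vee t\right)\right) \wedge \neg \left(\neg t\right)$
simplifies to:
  $t$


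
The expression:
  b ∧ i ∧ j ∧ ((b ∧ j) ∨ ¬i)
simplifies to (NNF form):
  b ∧ i ∧ j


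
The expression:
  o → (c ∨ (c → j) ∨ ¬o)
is always true.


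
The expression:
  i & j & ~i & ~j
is never true.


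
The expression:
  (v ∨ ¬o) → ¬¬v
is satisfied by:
  {o: True, v: True}
  {o: True, v: False}
  {v: True, o: False}


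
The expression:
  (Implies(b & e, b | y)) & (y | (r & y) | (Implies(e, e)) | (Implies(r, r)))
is always true.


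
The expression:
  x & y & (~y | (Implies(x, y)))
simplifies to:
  x & y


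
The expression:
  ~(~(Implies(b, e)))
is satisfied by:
  {e: True, b: False}
  {b: False, e: False}
  {b: True, e: True}


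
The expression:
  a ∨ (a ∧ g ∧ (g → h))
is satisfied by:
  {a: True}


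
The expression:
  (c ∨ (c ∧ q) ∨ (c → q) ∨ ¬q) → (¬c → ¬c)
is always true.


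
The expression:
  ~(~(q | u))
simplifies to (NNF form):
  q | u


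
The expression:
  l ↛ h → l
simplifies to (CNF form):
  True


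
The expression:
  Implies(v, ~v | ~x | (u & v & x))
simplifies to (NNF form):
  u | ~v | ~x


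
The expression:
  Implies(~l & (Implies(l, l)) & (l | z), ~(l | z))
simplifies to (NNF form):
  l | ~z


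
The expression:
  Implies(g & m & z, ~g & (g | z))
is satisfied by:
  {g: False, m: False, z: False}
  {z: True, g: False, m: False}
  {m: True, g: False, z: False}
  {z: True, m: True, g: False}
  {g: True, z: False, m: False}
  {z: True, g: True, m: False}
  {m: True, g: True, z: False}


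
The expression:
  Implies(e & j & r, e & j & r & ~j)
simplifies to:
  ~e | ~j | ~r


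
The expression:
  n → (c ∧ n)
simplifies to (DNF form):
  c ∨ ¬n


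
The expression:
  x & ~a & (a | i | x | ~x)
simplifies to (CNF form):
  x & ~a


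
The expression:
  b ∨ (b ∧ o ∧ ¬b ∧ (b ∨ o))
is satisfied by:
  {b: True}


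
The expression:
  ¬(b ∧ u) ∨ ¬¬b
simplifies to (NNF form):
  True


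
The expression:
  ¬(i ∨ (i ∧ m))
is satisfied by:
  {i: False}


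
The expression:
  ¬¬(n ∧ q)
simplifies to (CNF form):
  n ∧ q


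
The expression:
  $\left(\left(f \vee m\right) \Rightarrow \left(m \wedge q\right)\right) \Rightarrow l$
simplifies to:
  $l \vee \left(f \wedge \neg m\right) \vee \left(m \wedge \neg q\right)$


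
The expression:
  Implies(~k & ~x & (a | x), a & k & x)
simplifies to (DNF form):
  k | x | ~a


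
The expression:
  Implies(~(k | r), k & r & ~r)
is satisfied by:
  {r: True, k: True}
  {r: True, k: False}
  {k: True, r: False}


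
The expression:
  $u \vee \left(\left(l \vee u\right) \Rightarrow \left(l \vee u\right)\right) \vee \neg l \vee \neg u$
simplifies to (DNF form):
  $\text{True}$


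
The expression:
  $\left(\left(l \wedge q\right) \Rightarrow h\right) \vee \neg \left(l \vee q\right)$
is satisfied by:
  {h: True, l: False, q: False}
  {l: False, q: False, h: False}
  {q: True, h: True, l: False}
  {q: True, l: False, h: False}
  {h: True, l: True, q: False}
  {l: True, h: False, q: False}
  {q: True, l: True, h: True}


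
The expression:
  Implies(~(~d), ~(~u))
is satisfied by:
  {u: True, d: False}
  {d: False, u: False}
  {d: True, u: True}


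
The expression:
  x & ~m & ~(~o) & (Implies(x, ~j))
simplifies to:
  o & x & ~j & ~m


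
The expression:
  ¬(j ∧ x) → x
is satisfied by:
  {x: True}


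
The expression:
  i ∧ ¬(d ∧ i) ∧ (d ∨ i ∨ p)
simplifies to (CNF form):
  i ∧ ¬d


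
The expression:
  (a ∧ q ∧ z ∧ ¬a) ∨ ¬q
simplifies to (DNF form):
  ¬q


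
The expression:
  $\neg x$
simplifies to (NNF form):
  $\neg x$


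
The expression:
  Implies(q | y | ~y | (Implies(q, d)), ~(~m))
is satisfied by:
  {m: True}


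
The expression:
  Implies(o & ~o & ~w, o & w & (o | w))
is always true.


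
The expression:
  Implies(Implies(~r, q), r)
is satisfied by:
  {r: True, q: False}
  {q: False, r: False}
  {q: True, r: True}


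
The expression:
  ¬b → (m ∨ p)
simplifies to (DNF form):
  b ∨ m ∨ p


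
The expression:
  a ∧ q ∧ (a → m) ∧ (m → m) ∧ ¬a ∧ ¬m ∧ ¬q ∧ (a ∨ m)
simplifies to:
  False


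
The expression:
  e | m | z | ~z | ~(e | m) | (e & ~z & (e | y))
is always true.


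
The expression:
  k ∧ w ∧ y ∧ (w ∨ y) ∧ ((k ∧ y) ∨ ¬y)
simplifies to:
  k ∧ w ∧ y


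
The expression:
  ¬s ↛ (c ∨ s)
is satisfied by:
  {c: False, s: False}


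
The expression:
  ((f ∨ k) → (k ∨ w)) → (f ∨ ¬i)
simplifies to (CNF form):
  f ∨ ¬i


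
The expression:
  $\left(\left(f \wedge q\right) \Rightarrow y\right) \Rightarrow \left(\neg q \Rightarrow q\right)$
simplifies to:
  $q$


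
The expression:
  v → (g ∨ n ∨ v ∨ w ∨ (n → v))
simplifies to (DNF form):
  True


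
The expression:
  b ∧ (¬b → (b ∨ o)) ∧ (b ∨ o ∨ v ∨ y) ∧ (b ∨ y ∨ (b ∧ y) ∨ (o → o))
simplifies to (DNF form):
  b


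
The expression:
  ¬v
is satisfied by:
  {v: False}


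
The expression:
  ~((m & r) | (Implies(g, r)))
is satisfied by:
  {g: True, r: False}


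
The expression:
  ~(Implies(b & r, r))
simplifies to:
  False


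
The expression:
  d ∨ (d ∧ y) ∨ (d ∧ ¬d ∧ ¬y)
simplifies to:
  d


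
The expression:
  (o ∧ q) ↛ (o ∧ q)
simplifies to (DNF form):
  False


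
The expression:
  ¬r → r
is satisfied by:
  {r: True}


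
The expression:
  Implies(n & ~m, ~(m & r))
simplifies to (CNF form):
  True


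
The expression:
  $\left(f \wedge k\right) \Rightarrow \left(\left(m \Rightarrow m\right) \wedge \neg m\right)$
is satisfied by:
  {k: False, m: False, f: False}
  {f: True, k: False, m: False}
  {m: True, k: False, f: False}
  {f: True, m: True, k: False}
  {k: True, f: False, m: False}
  {f: True, k: True, m: False}
  {m: True, k: True, f: False}


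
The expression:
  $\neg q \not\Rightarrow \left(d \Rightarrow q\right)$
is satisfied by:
  {d: True, q: False}


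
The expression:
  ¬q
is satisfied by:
  {q: False}


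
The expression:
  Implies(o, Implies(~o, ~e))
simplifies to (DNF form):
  True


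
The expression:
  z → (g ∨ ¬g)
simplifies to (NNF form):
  True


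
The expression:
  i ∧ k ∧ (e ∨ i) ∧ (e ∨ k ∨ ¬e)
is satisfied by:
  {i: True, k: True}


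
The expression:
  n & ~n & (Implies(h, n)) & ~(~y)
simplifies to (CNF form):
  False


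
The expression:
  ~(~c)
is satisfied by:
  {c: True}


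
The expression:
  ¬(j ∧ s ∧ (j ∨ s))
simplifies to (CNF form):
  ¬j ∨ ¬s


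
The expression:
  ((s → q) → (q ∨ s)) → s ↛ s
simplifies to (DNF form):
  ¬q ∧ ¬s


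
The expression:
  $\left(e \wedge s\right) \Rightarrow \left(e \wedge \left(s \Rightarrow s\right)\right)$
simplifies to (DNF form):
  $\text{True}$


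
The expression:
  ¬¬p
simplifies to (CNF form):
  p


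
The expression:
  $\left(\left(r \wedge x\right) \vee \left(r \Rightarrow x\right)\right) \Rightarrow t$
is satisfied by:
  {r: True, t: True, x: False}
  {t: True, x: False, r: False}
  {r: True, t: True, x: True}
  {t: True, x: True, r: False}
  {r: True, x: False, t: False}


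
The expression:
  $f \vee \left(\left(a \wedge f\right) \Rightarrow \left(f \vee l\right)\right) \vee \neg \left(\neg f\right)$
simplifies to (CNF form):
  $\text{True}$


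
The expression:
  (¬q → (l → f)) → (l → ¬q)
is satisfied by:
  {l: False, q: False}
  {q: True, l: False}
  {l: True, q: False}


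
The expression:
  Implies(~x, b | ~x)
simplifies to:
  True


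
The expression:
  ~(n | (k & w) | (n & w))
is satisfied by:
  {n: False, w: False, k: False}
  {k: True, n: False, w: False}
  {w: True, n: False, k: False}


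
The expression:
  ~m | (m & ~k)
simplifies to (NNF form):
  ~k | ~m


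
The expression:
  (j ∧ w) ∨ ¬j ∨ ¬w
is always true.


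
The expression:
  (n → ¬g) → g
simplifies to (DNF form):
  g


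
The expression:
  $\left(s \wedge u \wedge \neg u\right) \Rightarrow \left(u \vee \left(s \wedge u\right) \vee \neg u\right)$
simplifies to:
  $\text{True}$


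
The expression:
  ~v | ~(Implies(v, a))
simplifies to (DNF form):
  ~a | ~v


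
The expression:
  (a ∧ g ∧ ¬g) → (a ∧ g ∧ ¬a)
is always true.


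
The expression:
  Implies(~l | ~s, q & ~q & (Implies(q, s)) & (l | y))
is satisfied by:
  {s: True, l: True}


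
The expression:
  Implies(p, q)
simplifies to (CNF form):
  q | ~p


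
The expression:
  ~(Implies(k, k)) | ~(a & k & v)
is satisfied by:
  {k: False, a: False, v: False}
  {v: True, k: False, a: False}
  {a: True, k: False, v: False}
  {v: True, a: True, k: False}
  {k: True, v: False, a: False}
  {v: True, k: True, a: False}
  {a: True, k: True, v: False}


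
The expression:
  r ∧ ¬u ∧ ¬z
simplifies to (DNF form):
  r ∧ ¬u ∧ ¬z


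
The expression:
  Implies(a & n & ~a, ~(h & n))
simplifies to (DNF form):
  True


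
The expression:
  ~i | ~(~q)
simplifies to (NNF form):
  q | ~i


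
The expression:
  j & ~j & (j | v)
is never true.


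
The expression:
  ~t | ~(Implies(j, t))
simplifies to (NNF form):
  ~t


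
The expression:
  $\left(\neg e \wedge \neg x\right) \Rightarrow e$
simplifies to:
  $e \vee x$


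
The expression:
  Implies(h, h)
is always true.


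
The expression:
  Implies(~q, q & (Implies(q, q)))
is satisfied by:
  {q: True}


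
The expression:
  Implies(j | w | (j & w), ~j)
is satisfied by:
  {j: False}


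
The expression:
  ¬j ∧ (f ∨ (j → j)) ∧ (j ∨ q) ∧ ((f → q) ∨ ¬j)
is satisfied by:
  {q: True, j: False}


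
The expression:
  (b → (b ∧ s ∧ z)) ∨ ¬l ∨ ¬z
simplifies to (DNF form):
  s ∨ ¬b ∨ ¬l ∨ ¬z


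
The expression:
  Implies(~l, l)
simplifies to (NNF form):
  l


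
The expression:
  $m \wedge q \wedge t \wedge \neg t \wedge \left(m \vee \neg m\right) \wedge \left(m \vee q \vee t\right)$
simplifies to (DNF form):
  $\text{False}$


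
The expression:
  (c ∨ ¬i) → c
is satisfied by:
  {i: True, c: True}
  {i: True, c: False}
  {c: True, i: False}


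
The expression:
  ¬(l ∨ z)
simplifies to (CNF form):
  ¬l ∧ ¬z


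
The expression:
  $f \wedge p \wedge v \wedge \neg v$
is never true.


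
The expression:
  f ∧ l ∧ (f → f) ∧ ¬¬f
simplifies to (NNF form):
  f ∧ l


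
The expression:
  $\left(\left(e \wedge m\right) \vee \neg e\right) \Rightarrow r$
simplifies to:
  $r \vee \left(e \wedge \neg m\right)$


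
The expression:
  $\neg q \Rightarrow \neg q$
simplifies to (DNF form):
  $\text{True}$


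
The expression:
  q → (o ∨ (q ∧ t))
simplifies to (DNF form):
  o ∨ t ∨ ¬q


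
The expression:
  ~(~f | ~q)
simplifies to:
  f & q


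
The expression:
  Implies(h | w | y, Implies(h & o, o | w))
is always true.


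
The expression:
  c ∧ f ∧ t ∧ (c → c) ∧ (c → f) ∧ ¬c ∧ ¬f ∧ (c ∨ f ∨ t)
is never true.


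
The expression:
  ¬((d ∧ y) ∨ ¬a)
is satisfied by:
  {a: True, d: False, y: False}
  {a: True, y: True, d: False}
  {a: True, d: True, y: False}


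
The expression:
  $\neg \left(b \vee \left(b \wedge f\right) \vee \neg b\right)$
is never true.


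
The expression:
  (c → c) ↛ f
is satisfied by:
  {f: False}


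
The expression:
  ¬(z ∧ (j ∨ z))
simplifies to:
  ¬z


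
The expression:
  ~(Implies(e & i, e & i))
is never true.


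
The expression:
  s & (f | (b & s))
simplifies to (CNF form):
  s & (b | f)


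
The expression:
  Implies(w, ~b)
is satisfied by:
  {w: False, b: False}
  {b: True, w: False}
  {w: True, b: False}


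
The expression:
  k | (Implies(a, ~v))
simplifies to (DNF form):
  k | ~a | ~v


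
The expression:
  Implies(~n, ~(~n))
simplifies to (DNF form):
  n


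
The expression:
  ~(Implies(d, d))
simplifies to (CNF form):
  False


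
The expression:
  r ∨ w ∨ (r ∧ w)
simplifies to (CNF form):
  r ∨ w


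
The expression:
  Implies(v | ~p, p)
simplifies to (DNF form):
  p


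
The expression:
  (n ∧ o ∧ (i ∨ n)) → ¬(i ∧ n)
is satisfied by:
  {o: False, n: False, i: False}
  {i: True, o: False, n: False}
  {n: True, o: False, i: False}
  {i: True, n: True, o: False}
  {o: True, i: False, n: False}
  {i: True, o: True, n: False}
  {n: True, o: True, i: False}


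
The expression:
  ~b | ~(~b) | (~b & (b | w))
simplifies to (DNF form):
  True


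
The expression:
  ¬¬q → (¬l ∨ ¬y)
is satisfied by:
  {l: False, q: False, y: False}
  {y: True, l: False, q: False}
  {q: True, l: False, y: False}
  {y: True, q: True, l: False}
  {l: True, y: False, q: False}
  {y: True, l: True, q: False}
  {q: True, l: True, y: False}


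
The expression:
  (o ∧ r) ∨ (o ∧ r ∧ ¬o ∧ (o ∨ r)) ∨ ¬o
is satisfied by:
  {r: True, o: False}
  {o: False, r: False}
  {o: True, r: True}


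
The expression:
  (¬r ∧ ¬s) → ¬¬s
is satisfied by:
  {r: True, s: True}
  {r: True, s: False}
  {s: True, r: False}


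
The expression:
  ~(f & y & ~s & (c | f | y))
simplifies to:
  s | ~f | ~y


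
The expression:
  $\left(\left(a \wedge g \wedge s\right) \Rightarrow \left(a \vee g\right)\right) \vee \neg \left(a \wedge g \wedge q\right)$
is always true.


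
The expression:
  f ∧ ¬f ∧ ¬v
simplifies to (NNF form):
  False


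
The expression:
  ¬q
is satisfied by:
  {q: False}


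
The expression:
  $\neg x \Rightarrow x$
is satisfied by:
  {x: True}


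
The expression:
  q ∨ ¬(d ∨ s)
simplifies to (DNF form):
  q ∨ (¬d ∧ ¬s)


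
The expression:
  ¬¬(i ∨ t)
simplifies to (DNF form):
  i ∨ t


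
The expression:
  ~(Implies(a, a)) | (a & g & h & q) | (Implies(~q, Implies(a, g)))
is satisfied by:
  {q: True, g: True, a: False}
  {q: True, g: False, a: False}
  {g: True, q: False, a: False}
  {q: False, g: False, a: False}
  {a: True, q: True, g: True}
  {a: True, q: True, g: False}
  {a: True, g: True, q: False}


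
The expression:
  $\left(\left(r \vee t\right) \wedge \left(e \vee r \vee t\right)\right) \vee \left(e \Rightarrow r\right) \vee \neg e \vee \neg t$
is always true.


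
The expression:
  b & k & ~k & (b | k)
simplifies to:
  False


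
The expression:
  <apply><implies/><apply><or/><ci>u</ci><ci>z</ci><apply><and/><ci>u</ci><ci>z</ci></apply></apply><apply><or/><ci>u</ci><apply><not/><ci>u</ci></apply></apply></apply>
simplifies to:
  <true/>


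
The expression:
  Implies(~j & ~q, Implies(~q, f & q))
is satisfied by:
  {q: True, j: True}
  {q: True, j: False}
  {j: True, q: False}


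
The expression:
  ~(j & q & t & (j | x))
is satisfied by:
  {t: False, j: False, q: False}
  {q: True, t: False, j: False}
  {j: True, t: False, q: False}
  {q: True, j: True, t: False}
  {t: True, q: False, j: False}
  {q: True, t: True, j: False}
  {j: True, t: True, q: False}


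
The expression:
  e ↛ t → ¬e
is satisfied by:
  {t: True, e: False}
  {e: False, t: False}
  {e: True, t: True}


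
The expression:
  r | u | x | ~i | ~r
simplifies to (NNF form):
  True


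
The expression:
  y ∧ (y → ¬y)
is never true.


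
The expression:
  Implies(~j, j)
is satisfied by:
  {j: True}


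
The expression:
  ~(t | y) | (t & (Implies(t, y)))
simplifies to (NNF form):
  (t & y) | (~t & ~y)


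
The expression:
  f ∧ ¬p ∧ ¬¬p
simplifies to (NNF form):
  False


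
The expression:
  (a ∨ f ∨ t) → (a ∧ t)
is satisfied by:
  {a: True, t: True, f: False}
  {f: True, a: True, t: True}
  {f: False, t: False, a: False}


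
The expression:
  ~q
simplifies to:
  ~q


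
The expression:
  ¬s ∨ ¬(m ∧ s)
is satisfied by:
  {s: False, m: False}
  {m: True, s: False}
  {s: True, m: False}


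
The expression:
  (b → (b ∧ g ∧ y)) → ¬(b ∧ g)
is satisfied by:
  {g: False, y: False, b: False}
  {b: True, g: False, y: False}
  {y: True, g: False, b: False}
  {b: True, y: True, g: False}
  {g: True, b: False, y: False}
  {b: True, g: True, y: False}
  {y: True, g: True, b: False}


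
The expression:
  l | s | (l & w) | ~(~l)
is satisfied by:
  {l: True, s: True}
  {l: True, s: False}
  {s: True, l: False}


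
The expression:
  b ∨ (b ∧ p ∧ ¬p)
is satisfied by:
  {b: True}


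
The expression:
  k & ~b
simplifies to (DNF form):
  k & ~b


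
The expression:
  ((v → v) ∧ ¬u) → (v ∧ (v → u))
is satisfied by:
  {u: True}


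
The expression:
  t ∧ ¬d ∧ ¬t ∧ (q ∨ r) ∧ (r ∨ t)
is never true.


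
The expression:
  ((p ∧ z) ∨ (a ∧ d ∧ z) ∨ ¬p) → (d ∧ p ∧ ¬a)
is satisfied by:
  {p: True, d: True, z: False, a: False}
  {p: True, d: False, z: False, a: False}
  {p: True, a: True, d: True, z: False}
  {p: True, a: True, d: False, z: False}
  {p: True, z: True, d: True, a: False}


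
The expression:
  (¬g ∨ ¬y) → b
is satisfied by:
  {b: True, g: True, y: True}
  {b: True, g: True, y: False}
  {b: True, y: True, g: False}
  {b: True, y: False, g: False}
  {g: True, y: True, b: False}


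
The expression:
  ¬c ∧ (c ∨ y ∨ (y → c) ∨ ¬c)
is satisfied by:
  {c: False}


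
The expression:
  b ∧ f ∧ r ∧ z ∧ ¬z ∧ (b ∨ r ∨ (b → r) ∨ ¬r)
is never true.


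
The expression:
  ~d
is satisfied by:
  {d: False}


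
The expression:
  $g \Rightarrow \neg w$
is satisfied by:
  {w: False, g: False}
  {g: True, w: False}
  {w: True, g: False}


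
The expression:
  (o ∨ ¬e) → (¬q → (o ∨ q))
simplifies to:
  e ∨ o ∨ q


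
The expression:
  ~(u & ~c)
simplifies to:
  c | ~u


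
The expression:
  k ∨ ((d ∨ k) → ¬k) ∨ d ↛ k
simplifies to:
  True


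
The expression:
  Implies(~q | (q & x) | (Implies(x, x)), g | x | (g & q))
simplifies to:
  g | x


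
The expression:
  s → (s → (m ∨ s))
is always true.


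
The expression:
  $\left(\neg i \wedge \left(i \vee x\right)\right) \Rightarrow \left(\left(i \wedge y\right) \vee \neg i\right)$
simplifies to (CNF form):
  $\text{True}$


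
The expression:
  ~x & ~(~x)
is never true.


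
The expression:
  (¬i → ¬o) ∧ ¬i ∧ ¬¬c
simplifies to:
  c ∧ ¬i ∧ ¬o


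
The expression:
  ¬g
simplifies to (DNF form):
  ¬g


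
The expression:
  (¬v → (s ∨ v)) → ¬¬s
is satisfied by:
  {s: True, v: False}
  {v: False, s: False}
  {v: True, s: True}


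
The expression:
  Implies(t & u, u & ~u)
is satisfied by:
  {u: False, t: False}
  {t: True, u: False}
  {u: True, t: False}


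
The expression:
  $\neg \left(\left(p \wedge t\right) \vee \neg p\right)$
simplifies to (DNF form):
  $p \wedge \neg t$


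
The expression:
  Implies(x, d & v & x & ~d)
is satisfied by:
  {x: False}


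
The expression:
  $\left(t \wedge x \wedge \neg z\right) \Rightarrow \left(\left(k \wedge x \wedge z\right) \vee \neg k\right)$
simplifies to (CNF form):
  $z \vee \neg k \vee \neg t \vee \neg x$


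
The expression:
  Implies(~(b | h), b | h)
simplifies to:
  b | h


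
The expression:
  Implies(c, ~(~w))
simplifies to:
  w | ~c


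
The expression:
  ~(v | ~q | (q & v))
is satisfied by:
  {q: True, v: False}


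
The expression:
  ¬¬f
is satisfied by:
  {f: True}


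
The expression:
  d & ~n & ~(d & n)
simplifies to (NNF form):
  d & ~n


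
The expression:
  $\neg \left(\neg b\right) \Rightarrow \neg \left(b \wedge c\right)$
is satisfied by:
  {c: False, b: False}
  {b: True, c: False}
  {c: True, b: False}


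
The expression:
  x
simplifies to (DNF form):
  x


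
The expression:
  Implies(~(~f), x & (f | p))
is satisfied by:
  {x: True, f: False}
  {f: False, x: False}
  {f: True, x: True}


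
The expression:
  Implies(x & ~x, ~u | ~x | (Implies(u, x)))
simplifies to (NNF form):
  True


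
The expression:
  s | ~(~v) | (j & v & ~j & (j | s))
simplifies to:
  s | v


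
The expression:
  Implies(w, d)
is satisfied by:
  {d: True, w: False}
  {w: False, d: False}
  {w: True, d: True}


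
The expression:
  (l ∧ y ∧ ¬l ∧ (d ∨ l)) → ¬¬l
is always true.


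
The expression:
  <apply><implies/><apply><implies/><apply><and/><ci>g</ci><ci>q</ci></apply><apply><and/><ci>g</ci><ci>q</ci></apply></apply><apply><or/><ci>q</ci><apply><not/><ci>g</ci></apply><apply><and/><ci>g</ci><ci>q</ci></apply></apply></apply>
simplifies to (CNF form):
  <apply><or/><ci>q</ci><apply><not/><ci>g</ci></apply></apply>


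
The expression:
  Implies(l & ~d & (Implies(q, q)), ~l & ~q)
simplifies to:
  d | ~l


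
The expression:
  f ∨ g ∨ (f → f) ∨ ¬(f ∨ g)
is always true.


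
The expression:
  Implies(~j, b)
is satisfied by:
  {b: True, j: True}
  {b: True, j: False}
  {j: True, b: False}


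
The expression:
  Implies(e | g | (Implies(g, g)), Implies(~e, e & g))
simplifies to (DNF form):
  e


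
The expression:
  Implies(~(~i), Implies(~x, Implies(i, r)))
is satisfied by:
  {r: True, x: True, i: False}
  {r: True, i: False, x: False}
  {x: True, i: False, r: False}
  {x: False, i: False, r: False}
  {r: True, x: True, i: True}
  {r: True, i: True, x: False}
  {x: True, i: True, r: False}


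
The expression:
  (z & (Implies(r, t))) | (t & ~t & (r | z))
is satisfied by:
  {z: True, t: True, r: False}
  {z: True, t: False, r: False}
  {z: True, r: True, t: True}


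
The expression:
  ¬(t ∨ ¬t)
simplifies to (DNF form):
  False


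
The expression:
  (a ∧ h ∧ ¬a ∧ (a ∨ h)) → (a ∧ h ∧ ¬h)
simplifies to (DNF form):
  True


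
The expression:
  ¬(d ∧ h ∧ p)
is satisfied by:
  {p: False, d: False, h: False}
  {h: True, p: False, d: False}
  {d: True, p: False, h: False}
  {h: True, d: True, p: False}
  {p: True, h: False, d: False}
  {h: True, p: True, d: False}
  {d: True, p: True, h: False}


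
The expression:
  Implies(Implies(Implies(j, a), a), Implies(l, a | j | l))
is always true.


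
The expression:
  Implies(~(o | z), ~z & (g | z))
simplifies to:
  g | o | z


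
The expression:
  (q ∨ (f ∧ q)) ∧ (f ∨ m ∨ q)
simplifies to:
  q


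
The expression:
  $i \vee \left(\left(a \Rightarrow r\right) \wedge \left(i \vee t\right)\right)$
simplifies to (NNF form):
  $i \vee \left(r \wedge t\right) \vee \left(t \wedge \neg a\right)$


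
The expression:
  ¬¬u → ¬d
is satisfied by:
  {u: False, d: False}
  {d: True, u: False}
  {u: True, d: False}


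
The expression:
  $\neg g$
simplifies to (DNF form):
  $\neg g$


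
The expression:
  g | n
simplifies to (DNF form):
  g | n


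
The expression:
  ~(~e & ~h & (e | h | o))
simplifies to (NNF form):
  e | h | ~o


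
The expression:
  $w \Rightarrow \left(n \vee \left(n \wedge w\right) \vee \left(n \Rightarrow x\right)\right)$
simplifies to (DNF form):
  $\text{True}$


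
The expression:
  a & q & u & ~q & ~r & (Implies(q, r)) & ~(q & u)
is never true.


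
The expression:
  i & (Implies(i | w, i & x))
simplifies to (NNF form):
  i & x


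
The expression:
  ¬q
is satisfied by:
  {q: False}


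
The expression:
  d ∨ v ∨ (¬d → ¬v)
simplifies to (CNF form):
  True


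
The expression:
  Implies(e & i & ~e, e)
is always true.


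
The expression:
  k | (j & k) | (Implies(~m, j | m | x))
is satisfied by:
  {x: True, k: True, m: True, j: True}
  {x: True, k: True, m: True, j: False}
  {x: True, k: True, j: True, m: False}
  {x: True, k: True, j: False, m: False}
  {x: True, m: True, j: True, k: False}
  {x: True, m: True, j: False, k: False}
  {x: True, m: False, j: True, k: False}
  {x: True, m: False, j: False, k: False}
  {k: True, m: True, j: True, x: False}
  {k: True, m: True, j: False, x: False}
  {k: True, j: True, m: False, x: False}
  {k: True, j: False, m: False, x: False}
  {m: True, j: True, k: False, x: False}
  {m: True, k: False, j: False, x: False}
  {j: True, k: False, m: False, x: False}


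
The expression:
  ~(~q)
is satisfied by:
  {q: True}


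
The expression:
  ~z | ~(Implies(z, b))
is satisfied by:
  {z: False, b: False}
  {b: True, z: False}
  {z: True, b: False}


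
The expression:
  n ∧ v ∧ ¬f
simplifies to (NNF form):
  n ∧ v ∧ ¬f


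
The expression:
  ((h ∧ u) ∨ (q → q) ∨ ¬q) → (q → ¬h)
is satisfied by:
  {h: False, q: False}
  {q: True, h: False}
  {h: True, q: False}


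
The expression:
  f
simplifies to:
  f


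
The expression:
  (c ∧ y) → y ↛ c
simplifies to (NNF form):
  ¬c ∨ ¬y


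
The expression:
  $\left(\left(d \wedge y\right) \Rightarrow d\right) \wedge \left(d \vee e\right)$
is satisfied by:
  {d: True, e: True}
  {d: True, e: False}
  {e: True, d: False}


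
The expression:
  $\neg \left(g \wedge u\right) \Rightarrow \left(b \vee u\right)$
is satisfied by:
  {b: True, u: True}
  {b: True, u: False}
  {u: True, b: False}


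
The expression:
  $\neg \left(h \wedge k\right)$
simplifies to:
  $\neg h \vee \neg k$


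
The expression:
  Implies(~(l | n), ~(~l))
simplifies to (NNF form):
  l | n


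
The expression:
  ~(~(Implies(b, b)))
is always true.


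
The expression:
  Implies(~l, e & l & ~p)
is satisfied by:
  {l: True}


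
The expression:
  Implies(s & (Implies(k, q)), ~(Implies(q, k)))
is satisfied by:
  {q: False, s: False, k: False}
  {k: True, q: False, s: False}
  {q: True, k: False, s: False}
  {k: True, q: True, s: False}
  {s: True, k: True, q: False}
  {s: True, q: True, k: False}


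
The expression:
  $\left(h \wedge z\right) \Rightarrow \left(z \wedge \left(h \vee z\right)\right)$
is always true.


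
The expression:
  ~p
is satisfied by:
  {p: False}


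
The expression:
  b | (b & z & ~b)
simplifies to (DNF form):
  b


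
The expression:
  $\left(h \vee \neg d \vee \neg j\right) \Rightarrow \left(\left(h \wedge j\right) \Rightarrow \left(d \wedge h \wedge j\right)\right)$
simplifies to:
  $d \vee \neg h \vee \neg j$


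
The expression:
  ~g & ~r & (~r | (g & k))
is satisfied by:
  {g: False, r: False}


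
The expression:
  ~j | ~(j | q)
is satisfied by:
  {j: False}


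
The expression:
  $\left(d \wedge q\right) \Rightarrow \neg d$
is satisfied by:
  {q: False, d: False}
  {d: True, q: False}
  {q: True, d: False}


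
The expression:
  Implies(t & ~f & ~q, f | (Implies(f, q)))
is always true.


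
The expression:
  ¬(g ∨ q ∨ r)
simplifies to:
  ¬g ∧ ¬q ∧ ¬r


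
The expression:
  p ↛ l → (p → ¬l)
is always true.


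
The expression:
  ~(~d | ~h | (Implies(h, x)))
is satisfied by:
  {h: True, d: True, x: False}


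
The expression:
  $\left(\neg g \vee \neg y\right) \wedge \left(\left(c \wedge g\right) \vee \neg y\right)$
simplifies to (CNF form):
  $\neg y$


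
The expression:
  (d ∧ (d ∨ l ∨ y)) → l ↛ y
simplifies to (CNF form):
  (l ∨ ¬d) ∧ (¬d ∨ ¬y)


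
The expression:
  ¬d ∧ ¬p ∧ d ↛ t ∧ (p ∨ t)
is never true.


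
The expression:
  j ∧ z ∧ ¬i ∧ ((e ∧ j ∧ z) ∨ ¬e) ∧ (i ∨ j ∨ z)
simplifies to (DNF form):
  j ∧ z ∧ ¬i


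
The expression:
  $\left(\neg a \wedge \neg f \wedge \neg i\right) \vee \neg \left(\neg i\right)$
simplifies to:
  $i \vee \left(\neg a \wedge \neg f\right)$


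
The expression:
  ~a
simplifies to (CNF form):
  ~a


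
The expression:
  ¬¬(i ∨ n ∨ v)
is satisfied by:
  {i: True, n: True, v: True}
  {i: True, n: True, v: False}
  {i: True, v: True, n: False}
  {i: True, v: False, n: False}
  {n: True, v: True, i: False}
  {n: True, v: False, i: False}
  {v: True, n: False, i: False}


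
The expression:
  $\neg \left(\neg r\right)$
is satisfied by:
  {r: True}


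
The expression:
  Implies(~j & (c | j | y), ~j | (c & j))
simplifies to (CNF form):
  True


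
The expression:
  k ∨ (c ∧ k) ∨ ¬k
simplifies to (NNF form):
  True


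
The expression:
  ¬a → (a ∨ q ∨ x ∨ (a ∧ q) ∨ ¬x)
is always true.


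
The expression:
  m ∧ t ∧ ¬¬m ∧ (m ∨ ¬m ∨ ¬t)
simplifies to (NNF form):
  m ∧ t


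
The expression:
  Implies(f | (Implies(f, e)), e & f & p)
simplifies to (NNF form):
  e & f & p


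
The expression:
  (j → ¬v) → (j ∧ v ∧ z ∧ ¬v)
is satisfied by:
  {j: True, v: True}


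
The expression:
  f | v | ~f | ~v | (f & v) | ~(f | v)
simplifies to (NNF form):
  True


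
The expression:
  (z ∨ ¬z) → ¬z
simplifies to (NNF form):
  ¬z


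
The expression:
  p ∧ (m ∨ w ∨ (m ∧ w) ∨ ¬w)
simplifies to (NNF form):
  p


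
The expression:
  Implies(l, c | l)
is always true.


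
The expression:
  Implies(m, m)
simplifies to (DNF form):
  True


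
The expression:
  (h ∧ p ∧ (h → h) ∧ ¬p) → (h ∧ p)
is always true.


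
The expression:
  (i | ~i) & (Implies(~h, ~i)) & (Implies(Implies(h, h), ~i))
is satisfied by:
  {i: False}


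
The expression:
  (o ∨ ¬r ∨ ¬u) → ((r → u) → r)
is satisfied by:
  {r: True}


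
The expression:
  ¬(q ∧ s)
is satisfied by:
  {s: False, q: False}
  {q: True, s: False}
  {s: True, q: False}


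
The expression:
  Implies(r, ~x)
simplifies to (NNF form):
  ~r | ~x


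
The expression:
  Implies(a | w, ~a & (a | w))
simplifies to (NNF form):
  ~a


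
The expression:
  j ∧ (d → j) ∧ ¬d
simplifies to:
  j ∧ ¬d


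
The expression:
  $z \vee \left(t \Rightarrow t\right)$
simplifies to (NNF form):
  $\text{True}$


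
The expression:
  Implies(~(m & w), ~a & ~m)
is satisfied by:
  {w: True, m: False, a: False}
  {m: False, a: False, w: False}
  {w: True, m: True, a: False}
  {a: True, w: True, m: True}


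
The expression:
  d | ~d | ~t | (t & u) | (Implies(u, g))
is always true.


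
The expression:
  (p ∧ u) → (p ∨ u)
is always true.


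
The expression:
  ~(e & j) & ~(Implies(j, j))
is never true.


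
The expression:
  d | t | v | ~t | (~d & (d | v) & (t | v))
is always true.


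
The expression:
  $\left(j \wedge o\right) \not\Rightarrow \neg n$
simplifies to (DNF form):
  $j \wedge n \wedge o$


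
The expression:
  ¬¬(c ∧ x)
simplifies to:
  c ∧ x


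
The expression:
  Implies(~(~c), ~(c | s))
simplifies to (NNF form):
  ~c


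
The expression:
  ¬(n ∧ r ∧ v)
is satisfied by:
  {v: False, n: False, r: False}
  {r: True, v: False, n: False}
  {n: True, v: False, r: False}
  {r: True, n: True, v: False}
  {v: True, r: False, n: False}
  {r: True, v: True, n: False}
  {n: True, v: True, r: False}


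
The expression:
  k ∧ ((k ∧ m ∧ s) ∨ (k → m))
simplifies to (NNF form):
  k ∧ m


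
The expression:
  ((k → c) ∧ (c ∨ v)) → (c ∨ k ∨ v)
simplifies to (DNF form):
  True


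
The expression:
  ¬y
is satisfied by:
  {y: False}


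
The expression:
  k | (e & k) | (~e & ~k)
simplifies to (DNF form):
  k | ~e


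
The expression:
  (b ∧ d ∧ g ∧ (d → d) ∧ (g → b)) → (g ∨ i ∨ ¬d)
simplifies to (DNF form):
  True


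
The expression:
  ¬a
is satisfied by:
  {a: False}


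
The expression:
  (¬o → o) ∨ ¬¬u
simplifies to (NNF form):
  o ∨ u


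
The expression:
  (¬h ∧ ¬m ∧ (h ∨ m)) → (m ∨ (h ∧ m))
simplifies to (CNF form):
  True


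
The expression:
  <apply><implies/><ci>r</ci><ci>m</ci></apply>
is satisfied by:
  {m: True, r: False}
  {r: False, m: False}
  {r: True, m: True}


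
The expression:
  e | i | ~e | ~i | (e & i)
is always true.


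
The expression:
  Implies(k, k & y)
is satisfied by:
  {y: True, k: False}
  {k: False, y: False}
  {k: True, y: True}


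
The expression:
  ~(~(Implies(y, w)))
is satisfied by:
  {w: True, y: False}
  {y: False, w: False}
  {y: True, w: True}


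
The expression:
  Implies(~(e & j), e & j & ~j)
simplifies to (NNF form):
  e & j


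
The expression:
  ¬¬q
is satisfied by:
  {q: True}


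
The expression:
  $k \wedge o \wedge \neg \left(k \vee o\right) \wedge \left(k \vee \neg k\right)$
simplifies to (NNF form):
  $\text{False}$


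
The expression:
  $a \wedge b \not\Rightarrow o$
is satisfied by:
  {a: True, b: True, o: False}


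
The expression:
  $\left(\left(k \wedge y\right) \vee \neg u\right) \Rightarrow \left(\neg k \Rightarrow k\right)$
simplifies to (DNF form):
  $k \vee u$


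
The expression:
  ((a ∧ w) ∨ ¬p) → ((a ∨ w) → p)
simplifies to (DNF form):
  p ∨ (¬a ∧ ¬w)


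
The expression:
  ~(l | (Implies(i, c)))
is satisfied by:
  {i: True, l: False, c: False}


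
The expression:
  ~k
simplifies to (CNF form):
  ~k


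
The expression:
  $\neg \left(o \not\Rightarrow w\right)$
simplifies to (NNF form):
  $w \vee \neg o$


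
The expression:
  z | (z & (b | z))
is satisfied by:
  {z: True}


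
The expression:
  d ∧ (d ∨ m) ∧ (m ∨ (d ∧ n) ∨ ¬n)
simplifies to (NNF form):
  d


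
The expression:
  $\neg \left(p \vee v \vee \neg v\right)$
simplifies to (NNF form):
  $\text{False}$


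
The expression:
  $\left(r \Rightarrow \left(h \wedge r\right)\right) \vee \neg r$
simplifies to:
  $h \vee \neg r$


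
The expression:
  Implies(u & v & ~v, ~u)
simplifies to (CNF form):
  True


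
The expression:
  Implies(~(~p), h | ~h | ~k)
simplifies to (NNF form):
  True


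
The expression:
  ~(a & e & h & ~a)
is always true.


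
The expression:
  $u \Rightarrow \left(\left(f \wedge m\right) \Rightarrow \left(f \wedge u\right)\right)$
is always true.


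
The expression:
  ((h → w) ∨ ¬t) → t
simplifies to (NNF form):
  t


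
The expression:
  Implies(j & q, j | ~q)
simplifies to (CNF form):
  True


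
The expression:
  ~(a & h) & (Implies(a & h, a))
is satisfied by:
  {h: False, a: False}
  {a: True, h: False}
  {h: True, a: False}


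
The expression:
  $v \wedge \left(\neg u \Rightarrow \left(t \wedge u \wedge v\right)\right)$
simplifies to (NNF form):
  $u \wedge v$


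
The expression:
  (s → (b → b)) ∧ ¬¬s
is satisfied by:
  {s: True}


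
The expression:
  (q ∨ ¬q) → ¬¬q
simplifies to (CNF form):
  q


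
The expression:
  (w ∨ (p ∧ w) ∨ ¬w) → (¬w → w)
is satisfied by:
  {w: True}


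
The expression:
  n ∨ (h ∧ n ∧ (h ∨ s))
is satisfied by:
  {n: True}


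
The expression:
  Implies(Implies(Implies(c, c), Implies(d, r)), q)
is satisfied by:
  {q: True, d: True, r: False}
  {q: True, d: False, r: False}
  {r: True, q: True, d: True}
  {r: True, q: True, d: False}
  {d: True, r: False, q: False}


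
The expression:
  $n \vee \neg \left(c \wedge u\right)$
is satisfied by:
  {n: True, u: False, c: False}
  {u: False, c: False, n: False}
  {n: True, c: True, u: False}
  {c: True, u: False, n: False}
  {n: True, u: True, c: False}
  {u: True, n: False, c: False}
  {n: True, c: True, u: True}


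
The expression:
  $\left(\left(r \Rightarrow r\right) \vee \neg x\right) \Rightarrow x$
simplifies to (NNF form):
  $x$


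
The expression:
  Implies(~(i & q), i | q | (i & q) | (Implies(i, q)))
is always true.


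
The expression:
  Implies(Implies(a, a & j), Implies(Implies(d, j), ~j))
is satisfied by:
  {j: False}


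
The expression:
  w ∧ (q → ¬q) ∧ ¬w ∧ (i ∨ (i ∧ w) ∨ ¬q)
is never true.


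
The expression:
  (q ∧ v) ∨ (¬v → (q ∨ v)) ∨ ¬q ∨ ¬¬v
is always true.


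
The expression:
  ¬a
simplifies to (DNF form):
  ¬a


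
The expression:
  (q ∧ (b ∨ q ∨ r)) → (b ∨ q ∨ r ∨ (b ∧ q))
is always true.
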